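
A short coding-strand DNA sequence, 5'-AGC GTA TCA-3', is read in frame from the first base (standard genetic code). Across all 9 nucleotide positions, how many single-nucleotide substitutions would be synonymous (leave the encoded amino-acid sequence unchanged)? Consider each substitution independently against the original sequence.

7

Codon 1 (AGC, Ser): 1 synonymous substitution.
Codon 2 (GTA, Val): 3 synonymous substitutions.
Codon 3 (TCA, Ser): 3 synonymous substitutions.
Total: 1 + 3 + 3 = 7.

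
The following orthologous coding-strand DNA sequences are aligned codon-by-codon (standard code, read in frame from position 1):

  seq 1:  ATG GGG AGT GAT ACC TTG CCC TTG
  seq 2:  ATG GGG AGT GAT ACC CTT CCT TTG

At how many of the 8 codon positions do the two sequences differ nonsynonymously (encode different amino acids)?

0

Codon 1: ATG Met / ATG Met — identical.
Codon 2: GGG Gly / GGG Gly — identical.
Codon 3: AGT Ser / AGT Ser — identical.
Codon 4: GAT Asp / GAT Asp — identical.
Codon 5: ACC Thr / ACC Thr — identical.
Codon 6: TTG Leu / CTT Leu — synonymous.
Codon 7: CCC Pro / CCT Pro — synonymous.
Codon 8: TTG Leu / TTG Leu — identical.
Nonsynonymous differences: 0.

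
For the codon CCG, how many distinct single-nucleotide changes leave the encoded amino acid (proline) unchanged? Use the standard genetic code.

Position 1: none → 0 synonymous.
Position 2: none → 0 synonymous.
Position 3: CCU, CCC, CCA → 3 synonymous.
Total: 0 + 0 + 3 = 3.

3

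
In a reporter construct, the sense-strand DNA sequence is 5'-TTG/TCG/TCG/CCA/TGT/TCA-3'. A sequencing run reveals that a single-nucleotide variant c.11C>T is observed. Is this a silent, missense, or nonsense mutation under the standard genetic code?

Position 11 falls in codon 4: CCA → Pro.
After the substitution the codon is CTA → Leu.
Pro ≠ Leu, so this is a missense mutation.

missense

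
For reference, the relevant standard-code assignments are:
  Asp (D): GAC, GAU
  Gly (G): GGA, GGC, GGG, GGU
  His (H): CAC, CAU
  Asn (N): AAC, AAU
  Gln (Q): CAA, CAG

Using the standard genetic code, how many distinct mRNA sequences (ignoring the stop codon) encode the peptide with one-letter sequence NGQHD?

Asn: 2 codons.
Gly: 4 codons.
Gln: 2 codons.
His: 2 codons.
Asp: 2 codons.
2 × 4 × 2 × 2 × 2 = 64.

64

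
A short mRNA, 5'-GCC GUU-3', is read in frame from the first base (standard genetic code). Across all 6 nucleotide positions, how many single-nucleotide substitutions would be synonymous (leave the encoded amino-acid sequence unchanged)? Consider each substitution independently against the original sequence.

Codon 1 (GCC, Ala): 3 synonymous substitutions.
Codon 2 (GUU, Val): 3 synonymous substitutions.
Total: 3 + 3 = 6.

6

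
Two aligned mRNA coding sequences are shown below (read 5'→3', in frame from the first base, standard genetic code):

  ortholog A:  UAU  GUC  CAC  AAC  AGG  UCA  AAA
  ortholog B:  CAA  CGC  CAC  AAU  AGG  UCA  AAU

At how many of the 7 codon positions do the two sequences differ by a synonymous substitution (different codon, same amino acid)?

1

Codon 1: UAU Tyr / CAA Gln — nonsynonymous.
Codon 2: GUC Val / CGC Arg — nonsynonymous.
Codon 3: CAC His / CAC His — identical.
Codon 4: AAC Asn / AAU Asn — synonymous.
Codon 5: AGG Arg / AGG Arg — identical.
Codon 6: UCA Ser / UCA Ser — identical.
Codon 7: AAA Lys / AAU Asn — nonsynonymous.
Synonymous differences: 1.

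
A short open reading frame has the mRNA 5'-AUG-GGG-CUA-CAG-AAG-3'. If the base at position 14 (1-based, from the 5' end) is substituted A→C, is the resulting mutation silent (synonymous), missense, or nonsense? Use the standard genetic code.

Position 14 falls in codon 5: AAG → Lys.
After the substitution the codon is ACG → Thr.
Lys ≠ Thr, so this is a missense mutation.

missense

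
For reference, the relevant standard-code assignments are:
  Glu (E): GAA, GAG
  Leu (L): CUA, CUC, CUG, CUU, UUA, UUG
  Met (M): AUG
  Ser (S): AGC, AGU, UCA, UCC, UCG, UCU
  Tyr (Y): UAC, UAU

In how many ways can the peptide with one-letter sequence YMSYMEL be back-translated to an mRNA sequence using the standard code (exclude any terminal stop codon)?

Tyr: 2 codons.
Met: 1 codon.
Ser: 6 codons.
Tyr: 2 codons.
Met: 1 codon.
Glu: 2 codons.
Leu: 6 codons.
2 × 1 × 6 × 2 × 1 × 2 × 6 = 288.

288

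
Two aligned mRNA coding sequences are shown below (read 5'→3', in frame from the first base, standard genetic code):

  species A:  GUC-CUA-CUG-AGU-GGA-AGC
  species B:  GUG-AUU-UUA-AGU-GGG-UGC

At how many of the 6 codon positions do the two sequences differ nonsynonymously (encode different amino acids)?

2

Codon 1: GUC Val / GUG Val — synonymous.
Codon 2: CUA Leu / AUU Ile — nonsynonymous.
Codon 3: CUG Leu / UUA Leu — synonymous.
Codon 4: AGU Ser / AGU Ser — identical.
Codon 5: GGA Gly / GGG Gly — synonymous.
Codon 6: AGC Ser / UGC Cys — nonsynonymous.
Nonsynonymous differences: 2.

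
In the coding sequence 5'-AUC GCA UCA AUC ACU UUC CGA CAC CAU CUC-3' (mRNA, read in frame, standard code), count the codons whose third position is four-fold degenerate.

5

Codon 1 AUC (Ile): third position 3-fold.
Codon 2 GCA (Ala): third position 4-fold.
Codon 3 UCA (Ser): third position 4-fold.
Codon 4 AUC (Ile): third position 3-fold.
Codon 5 ACU (Thr): third position 4-fold.
Codon 6 UUC (Phe): third position 2-fold.
Codon 7 CGA (Arg): third position 4-fold.
Codon 8 CAC (His): third position 2-fold.
Codon 9 CAU (His): third position 2-fold.
Codon 10 CUC (Leu): third position 4-fold.
Four-fold degenerate third positions: 5.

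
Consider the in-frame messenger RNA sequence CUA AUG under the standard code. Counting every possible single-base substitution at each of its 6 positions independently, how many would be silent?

Codon 1 (CUA, Leu): 4 synonymous substitutions.
Codon 2 (AUG, Met): 0 synonymous substitutions.
Total: 4 + 0 = 4.

4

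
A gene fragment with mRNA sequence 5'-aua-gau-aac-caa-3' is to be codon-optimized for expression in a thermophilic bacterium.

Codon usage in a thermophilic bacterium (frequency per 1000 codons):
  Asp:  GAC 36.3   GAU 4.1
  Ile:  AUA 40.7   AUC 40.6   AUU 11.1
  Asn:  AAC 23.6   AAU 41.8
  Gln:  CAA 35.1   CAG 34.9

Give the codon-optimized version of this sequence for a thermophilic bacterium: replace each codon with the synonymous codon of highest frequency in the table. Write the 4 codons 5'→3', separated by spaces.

AUA GAC AAU CAA

Codon 1 (Ile): best is AUA at 40.7.
Codon 2 (Asp): best is GAC at 36.3.
Codon 3 (Asn): best is AAU at 41.8.
Codon 4 (Gln): best is CAA at 35.1.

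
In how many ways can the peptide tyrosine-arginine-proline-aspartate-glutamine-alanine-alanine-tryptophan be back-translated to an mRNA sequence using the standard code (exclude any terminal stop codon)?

Tyr: 2 codons.
Arg: 6 codons.
Pro: 4 codons.
Asp: 2 codons.
Gln: 2 codons.
Ala: 4 codons.
Ala: 4 codons.
Trp: 1 codon.
2 × 6 × 4 × 2 × 2 × 4 × 4 × 1 = 3072.

3072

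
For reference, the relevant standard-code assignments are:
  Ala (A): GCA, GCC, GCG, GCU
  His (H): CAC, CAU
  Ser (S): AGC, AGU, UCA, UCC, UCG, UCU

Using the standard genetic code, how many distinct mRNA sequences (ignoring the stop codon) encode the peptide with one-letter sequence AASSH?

Ala: 4 codons.
Ala: 4 codons.
Ser: 6 codons.
Ser: 6 codons.
His: 2 codons.
4 × 4 × 6 × 6 × 2 = 1152.

1152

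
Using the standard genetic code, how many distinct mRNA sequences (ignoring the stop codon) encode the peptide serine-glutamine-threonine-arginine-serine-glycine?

Ser: 6 codons.
Gln: 2 codons.
Thr: 4 codons.
Arg: 6 codons.
Ser: 6 codons.
Gly: 4 codons.
6 × 2 × 4 × 6 × 6 × 4 = 6912.

6912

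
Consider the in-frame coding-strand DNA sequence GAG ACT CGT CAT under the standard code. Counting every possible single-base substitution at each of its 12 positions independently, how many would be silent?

Codon 1 (GAG, Glu): 1 synonymous substitution.
Codon 2 (ACT, Thr): 3 synonymous substitutions.
Codon 3 (CGT, Arg): 3 synonymous substitutions.
Codon 4 (CAT, His): 1 synonymous substitution.
Total: 1 + 3 + 3 + 1 = 8.

8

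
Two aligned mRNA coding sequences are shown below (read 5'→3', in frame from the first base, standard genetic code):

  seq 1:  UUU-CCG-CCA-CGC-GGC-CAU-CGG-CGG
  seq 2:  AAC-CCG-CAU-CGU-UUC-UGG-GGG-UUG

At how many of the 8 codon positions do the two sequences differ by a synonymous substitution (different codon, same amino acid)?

Codon 1: UUU Phe / AAC Asn — nonsynonymous.
Codon 2: CCG Pro / CCG Pro — identical.
Codon 3: CCA Pro / CAU His — nonsynonymous.
Codon 4: CGC Arg / CGU Arg — synonymous.
Codon 5: GGC Gly / UUC Phe — nonsynonymous.
Codon 6: CAU His / UGG Trp — nonsynonymous.
Codon 7: CGG Arg / GGG Gly — nonsynonymous.
Codon 8: CGG Arg / UUG Leu — nonsynonymous.
Synonymous differences: 1.

1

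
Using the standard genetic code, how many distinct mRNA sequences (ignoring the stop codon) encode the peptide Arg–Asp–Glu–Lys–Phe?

96

Arg: 6 codons.
Asp: 2 codons.
Glu: 2 codons.
Lys: 2 codons.
Phe: 2 codons.
6 × 2 × 2 × 2 × 2 = 96.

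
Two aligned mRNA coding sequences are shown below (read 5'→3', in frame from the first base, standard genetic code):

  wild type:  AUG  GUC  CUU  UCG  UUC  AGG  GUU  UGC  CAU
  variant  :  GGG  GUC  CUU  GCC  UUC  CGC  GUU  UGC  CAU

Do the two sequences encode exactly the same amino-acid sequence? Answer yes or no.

no

Codon 1: AUG Met / GGG Gly — nonsynonymous.
Codon 2: GUC Val / GUC Val — identical.
Codon 3: CUU Leu / CUU Leu — identical.
Codon 4: UCG Ser / GCC Ala — nonsynonymous.
Codon 5: UUC Phe / UUC Phe — identical.
Codon 6: AGG Arg / CGC Arg — synonymous.
Codon 7: GUU Val / GUU Val — identical.
Codon 8: UGC Cys / UGC Cys — identical.
Codon 9: CAU His / CAU His — identical.
Nonsynonymous differences: 2 → different protein.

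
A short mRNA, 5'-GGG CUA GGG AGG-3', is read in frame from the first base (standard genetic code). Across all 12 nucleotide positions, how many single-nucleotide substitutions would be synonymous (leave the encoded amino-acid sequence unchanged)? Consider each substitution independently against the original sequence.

12

Codon 1 (GGG, Gly): 3 synonymous substitutions.
Codon 2 (CUA, Leu): 4 synonymous substitutions.
Codon 3 (GGG, Gly): 3 synonymous substitutions.
Codon 4 (AGG, Arg): 2 synonymous substitutions.
Total: 3 + 4 + 3 + 2 = 12.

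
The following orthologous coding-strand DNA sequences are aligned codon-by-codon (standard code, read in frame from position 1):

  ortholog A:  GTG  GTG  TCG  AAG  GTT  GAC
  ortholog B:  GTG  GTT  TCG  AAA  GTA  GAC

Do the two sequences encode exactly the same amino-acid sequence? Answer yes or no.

yes

Codon 1: GTG Val / GTG Val — identical.
Codon 2: GTG Val / GTT Val — synonymous.
Codon 3: TCG Ser / TCG Ser — identical.
Codon 4: AAG Lys / AAA Lys — synonymous.
Codon 5: GTT Val / GTA Val — synonymous.
Codon 6: GAC Asp / GAC Asp — identical.
Nonsynonymous differences: 0 → same protein.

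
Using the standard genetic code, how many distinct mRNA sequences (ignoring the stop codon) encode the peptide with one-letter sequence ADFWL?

Ala: 4 codons.
Asp: 2 codons.
Phe: 2 codons.
Trp: 1 codon.
Leu: 6 codons.
4 × 2 × 2 × 1 × 6 = 96.

96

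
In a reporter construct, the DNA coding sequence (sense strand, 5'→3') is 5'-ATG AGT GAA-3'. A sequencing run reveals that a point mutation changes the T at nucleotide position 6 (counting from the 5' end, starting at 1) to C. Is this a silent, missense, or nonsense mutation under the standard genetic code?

silent

Position 6 falls in codon 2: AGT → Ser.
After the substitution the codon is AGC → Ser.
Both encode Ser, so the change is synonymous.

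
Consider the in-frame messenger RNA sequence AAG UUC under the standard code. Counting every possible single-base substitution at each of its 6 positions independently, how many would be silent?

2

Codon 1 (AAG, Lys): 1 synonymous substitution.
Codon 2 (UUC, Phe): 1 synonymous substitution.
Total: 1 + 1 = 2.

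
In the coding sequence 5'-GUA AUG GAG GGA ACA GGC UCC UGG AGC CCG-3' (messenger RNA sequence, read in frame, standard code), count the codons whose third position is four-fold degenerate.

Codon 1 GUA (Val): third position 4-fold.
Codon 2 AUG (Met): third position 1-fold.
Codon 3 GAG (Glu): third position 2-fold.
Codon 4 GGA (Gly): third position 4-fold.
Codon 5 ACA (Thr): third position 4-fold.
Codon 6 GGC (Gly): third position 4-fold.
Codon 7 UCC (Ser): third position 4-fold.
Codon 8 UGG (Trp): third position 1-fold.
Codon 9 AGC (Ser): third position 2-fold.
Codon 10 CCG (Pro): third position 4-fold.
Four-fold degenerate third positions: 6.

6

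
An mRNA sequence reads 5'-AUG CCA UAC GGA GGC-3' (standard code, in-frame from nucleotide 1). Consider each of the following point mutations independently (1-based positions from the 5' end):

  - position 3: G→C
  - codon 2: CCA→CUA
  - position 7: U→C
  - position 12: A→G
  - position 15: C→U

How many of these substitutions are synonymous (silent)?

2

Codon 1: AUG (Met) → AUC (Ile) — missense.
Codon 2: CCA (Pro) → CUA (Leu) — missense.
Codon 3: UAC (Tyr) → CAC (His) — missense.
Codon 4: GGA (Gly) → GGG (Gly) — synonymous.
Codon 5: GGC (Gly) → GGU (Gly) — synonymous.
Synonymous: 2 of 5.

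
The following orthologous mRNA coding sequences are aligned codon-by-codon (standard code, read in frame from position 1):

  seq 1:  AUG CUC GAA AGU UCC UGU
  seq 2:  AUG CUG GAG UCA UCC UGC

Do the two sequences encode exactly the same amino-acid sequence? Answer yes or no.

yes

Codon 1: AUG Met / AUG Met — identical.
Codon 2: CUC Leu / CUG Leu — synonymous.
Codon 3: GAA Glu / GAG Glu — synonymous.
Codon 4: AGU Ser / UCA Ser — synonymous.
Codon 5: UCC Ser / UCC Ser — identical.
Codon 6: UGU Cys / UGC Cys — synonymous.
Nonsynonymous differences: 0 → same protein.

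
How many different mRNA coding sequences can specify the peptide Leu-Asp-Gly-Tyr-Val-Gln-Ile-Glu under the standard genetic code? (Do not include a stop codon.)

4608

Leu: 6 codons.
Asp: 2 codons.
Gly: 4 codons.
Tyr: 2 codons.
Val: 4 codons.
Gln: 2 codons.
Ile: 3 codons.
Glu: 2 codons.
6 × 2 × 4 × 2 × 4 × 2 × 3 × 2 = 4608.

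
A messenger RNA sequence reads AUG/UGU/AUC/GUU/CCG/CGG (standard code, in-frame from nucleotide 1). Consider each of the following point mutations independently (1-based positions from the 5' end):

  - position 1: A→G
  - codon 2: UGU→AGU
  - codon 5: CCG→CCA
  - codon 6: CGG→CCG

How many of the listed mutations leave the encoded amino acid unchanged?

Codon 1: AUG (Met) → GUG (Val) — missense.
Codon 2: UGU (Cys) → AGU (Ser) — missense.
Codon 5: CCG (Pro) → CCA (Pro) — synonymous.
Codon 6: CGG (Arg) → CCG (Pro) — missense.
Synonymous: 1 of 4.

1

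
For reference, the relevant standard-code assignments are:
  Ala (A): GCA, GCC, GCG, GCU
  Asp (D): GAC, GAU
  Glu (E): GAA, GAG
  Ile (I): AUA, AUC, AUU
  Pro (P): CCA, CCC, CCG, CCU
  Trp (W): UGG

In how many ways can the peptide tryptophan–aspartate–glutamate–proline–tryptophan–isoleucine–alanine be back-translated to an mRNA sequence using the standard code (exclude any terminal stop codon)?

Trp: 1 codon.
Asp: 2 codons.
Glu: 2 codons.
Pro: 4 codons.
Trp: 1 codon.
Ile: 3 codons.
Ala: 4 codons.
1 × 2 × 2 × 4 × 1 × 3 × 4 = 192.

192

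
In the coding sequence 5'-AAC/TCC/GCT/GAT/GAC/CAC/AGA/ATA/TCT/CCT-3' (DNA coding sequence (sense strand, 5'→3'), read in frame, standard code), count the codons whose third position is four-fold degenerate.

4

Codon 1 AAC (Asn): third position 2-fold.
Codon 2 TCC (Ser): third position 4-fold.
Codon 3 GCT (Ala): third position 4-fold.
Codon 4 GAT (Asp): third position 2-fold.
Codon 5 GAC (Asp): third position 2-fold.
Codon 6 CAC (His): third position 2-fold.
Codon 7 AGA (Arg): third position 2-fold.
Codon 8 ATA (Ile): third position 3-fold.
Codon 9 TCT (Ser): third position 4-fold.
Codon 10 CCT (Pro): third position 4-fold.
Four-fold degenerate third positions: 4.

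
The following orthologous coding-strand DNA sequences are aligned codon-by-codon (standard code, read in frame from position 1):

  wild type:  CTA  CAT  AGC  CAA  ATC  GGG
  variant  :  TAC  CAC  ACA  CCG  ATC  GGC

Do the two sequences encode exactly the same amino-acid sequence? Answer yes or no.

Codon 1: CTA Leu / TAC Tyr — nonsynonymous.
Codon 2: CAT His / CAC His — synonymous.
Codon 3: AGC Ser / ACA Thr — nonsynonymous.
Codon 4: CAA Gln / CCG Pro — nonsynonymous.
Codon 5: ATC Ile / ATC Ile — identical.
Codon 6: GGG Gly / GGC Gly — synonymous.
Nonsynonymous differences: 3 → different protein.

no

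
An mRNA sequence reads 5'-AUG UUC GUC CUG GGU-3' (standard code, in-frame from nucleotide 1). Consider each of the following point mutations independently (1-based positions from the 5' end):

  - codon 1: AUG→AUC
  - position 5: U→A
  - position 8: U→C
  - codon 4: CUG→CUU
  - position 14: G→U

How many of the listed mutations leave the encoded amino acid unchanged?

Codon 1: AUG (Met) → AUC (Ile) — missense.
Codon 2: UUC (Phe) → UAC (Tyr) — missense.
Codon 3: GUC (Val) → GCC (Ala) — missense.
Codon 4: CUG (Leu) → CUU (Leu) — synonymous.
Codon 5: GGU (Gly) → GUU (Val) — missense.
Synonymous: 1 of 5.

1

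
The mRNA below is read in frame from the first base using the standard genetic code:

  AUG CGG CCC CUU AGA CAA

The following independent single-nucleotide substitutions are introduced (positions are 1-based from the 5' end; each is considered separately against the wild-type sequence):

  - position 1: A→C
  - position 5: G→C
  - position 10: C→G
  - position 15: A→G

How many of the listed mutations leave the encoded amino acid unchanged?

1

Codon 1: AUG (Met) → CUG (Leu) — missense.
Codon 2: CGG (Arg) → CCG (Pro) — missense.
Codon 4: CUU (Leu) → GUU (Val) — missense.
Codon 5: AGA (Arg) → AGG (Arg) — synonymous.
Synonymous: 1 of 4.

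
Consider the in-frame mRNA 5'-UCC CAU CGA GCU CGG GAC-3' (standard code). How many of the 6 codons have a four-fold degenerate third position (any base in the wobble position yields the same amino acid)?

Codon 1 UCC (Ser): third position 4-fold.
Codon 2 CAU (His): third position 2-fold.
Codon 3 CGA (Arg): third position 4-fold.
Codon 4 GCU (Ala): third position 4-fold.
Codon 5 CGG (Arg): third position 4-fold.
Codon 6 GAC (Asp): third position 2-fold.
Four-fold degenerate third positions: 4.

4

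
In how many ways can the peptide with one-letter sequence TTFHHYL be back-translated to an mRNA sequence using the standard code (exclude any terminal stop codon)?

1536

Thr: 4 codons.
Thr: 4 codons.
Phe: 2 codons.
His: 2 codons.
His: 2 codons.
Tyr: 2 codons.
Leu: 6 codons.
4 × 4 × 2 × 2 × 2 × 2 × 6 = 1536.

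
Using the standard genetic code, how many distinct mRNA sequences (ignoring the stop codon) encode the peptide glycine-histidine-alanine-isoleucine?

96

Gly: 4 codons.
His: 2 codons.
Ala: 4 codons.
Ile: 3 codons.
4 × 2 × 4 × 3 = 96.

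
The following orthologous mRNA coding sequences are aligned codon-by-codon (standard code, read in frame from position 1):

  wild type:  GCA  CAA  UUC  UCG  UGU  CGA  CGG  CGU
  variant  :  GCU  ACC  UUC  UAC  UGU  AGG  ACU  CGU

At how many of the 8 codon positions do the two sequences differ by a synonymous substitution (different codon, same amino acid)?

Codon 1: GCA Ala / GCU Ala — synonymous.
Codon 2: CAA Gln / ACC Thr — nonsynonymous.
Codon 3: UUC Phe / UUC Phe — identical.
Codon 4: UCG Ser / UAC Tyr — nonsynonymous.
Codon 5: UGU Cys / UGU Cys — identical.
Codon 6: CGA Arg / AGG Arg — synonymous.
Codon 7: CGG Arg / ACU Thr — nonsynonymous.
Codon 8: CGU Arg / CGU Arg — identical.
Synonymous differences: 2.

2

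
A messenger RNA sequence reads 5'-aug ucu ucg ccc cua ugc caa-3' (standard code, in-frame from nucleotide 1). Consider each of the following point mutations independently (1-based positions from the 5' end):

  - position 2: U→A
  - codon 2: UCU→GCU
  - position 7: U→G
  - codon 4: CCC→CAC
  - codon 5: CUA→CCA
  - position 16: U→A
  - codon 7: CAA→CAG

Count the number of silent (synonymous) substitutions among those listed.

Codon 1: AUG (Met) → AAG (Lys) — missense.
Codon 2: UCU (Ser) → GCU (Ala) — missense.
Codon 3: UCG (Ser) → GCG (Ala) — missense.
Codon 4: CCC (Pro) → CAC (His) — missense.
Codon 5: CUA (Leu) → CCA (Pro) — missense.
Codon 6: UGC (Cys) → AGC (Ser) — missense.
Codon 7: CAA (Gln) → CAG (Gln) — synonymous.
Synonymous: 1 of 7.

1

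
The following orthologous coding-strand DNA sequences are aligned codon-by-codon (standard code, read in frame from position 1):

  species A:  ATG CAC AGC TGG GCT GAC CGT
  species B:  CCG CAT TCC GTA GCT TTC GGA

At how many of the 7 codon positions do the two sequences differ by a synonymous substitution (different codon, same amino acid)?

Codon 1: ATG Met / CCG Pro — nonsynonymous.
Codon 2: CAC His / CAT His — synonymous.
Codon 3: AGC Ser / TCC Ser — synonymous.
Codon 4: TGG Trp / GTA Val — nonsynonymous.
Codon 5: GCT Ala / GCT Ala — identical.
Codon 6: GAC Asp / TTC Phe — nonsynonymous.
Codon 7: CGT Arg / GGA Gly — nonsynonymous.
Synonymous differences: 2.

2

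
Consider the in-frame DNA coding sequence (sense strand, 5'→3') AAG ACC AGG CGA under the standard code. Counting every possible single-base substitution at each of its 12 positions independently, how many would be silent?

10

Codon 1 (AAG, Lys): 1 synonymous substitution.
Codon 2 (ACC, Thr): 3 synonymous substitutions.
Codon 3 (AGG, Arg): 2 synonymous substitutions.
Codon 4 (CGA, Arg): 4 synonymous substitutions.
Total: 1 + 3 + 2 + 4 = 10.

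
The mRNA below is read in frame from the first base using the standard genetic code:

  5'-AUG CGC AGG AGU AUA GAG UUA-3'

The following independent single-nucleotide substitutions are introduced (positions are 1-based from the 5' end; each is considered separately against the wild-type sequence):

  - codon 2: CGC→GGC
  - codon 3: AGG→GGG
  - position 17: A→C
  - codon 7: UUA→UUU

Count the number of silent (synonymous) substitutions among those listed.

Codon 2: CGC (Arg) → GGC (Gly) — missense.
Codon 3: AGG (Arg) → GGG (Gly) — missense.
Codon 6: GAG (Glu) → GCG (Ala) — missense.
Codon 7: UUA (Leu) → UUU (Phe) — missense.
Synonymous: 0 of 4.

0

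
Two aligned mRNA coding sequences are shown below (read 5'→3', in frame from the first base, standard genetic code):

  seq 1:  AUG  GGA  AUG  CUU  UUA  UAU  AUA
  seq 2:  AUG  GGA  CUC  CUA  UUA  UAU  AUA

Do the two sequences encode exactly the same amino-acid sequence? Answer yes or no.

Codon 1: AUG Met / AUG Met — identical.
Codon 2: GGA Gly / GGA Gly — identical.
Codon 3: AUG Met / CUC Leu — nonsynonymous.
Codon 4: CUU Leu / CUA Leu — synonymous.
Codon 5: UUA Leu / UUA Leu — identical.
Codon 6: UAU Tyr / UAU Tyr — identical.
Codon 7: AUA Ile / AUA Ile — identical.
Nonsynonymous differences: 1 → different protein.

no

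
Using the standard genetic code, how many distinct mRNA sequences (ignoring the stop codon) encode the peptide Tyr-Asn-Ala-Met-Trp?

Tyr: 2 codons.
Asn: 2 codons.
Ala: 4 codons.
Met: 1 codon.
Trp: 1 codon.
2 × 2 × 4 × 1 × 1 = 16.

16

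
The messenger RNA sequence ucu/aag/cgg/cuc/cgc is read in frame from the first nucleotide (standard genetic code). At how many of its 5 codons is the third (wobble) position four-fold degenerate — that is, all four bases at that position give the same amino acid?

4

Codon 1 UCU (Ser): third position 4-fold.
Codon 2 AAG (Lys): third position 2-fold.
Codon 3 CGG (Arg): third position 4-fold.
Codon 4 CUC (Leu): third position 4-fold.
Codon 5 CGC (Arg): third position 4-fold.
Four-fold degenerate third positions: 4.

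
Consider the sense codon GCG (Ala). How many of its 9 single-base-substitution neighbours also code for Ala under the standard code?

3

Position 1: none → 0 synonymous.
Position 2: none → 0 synonymous.
Position 3: GCT, GCC, GCA → 3 synonymous.
Total: 0 + 0 + 3 = 3.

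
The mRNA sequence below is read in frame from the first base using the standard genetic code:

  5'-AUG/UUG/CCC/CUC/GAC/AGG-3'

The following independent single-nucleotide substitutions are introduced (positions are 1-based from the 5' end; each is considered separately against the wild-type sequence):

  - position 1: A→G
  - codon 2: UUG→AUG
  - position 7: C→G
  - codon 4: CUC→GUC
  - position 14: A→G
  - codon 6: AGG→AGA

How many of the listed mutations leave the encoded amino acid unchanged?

Codon 1: AUG (Met) → GUG (Val) — missense.
Codon 2: UUG (Leu) → AUG (Met) — missense.
Codon 3: CCC (Pro) → GCC (Ala) — missense.
Codon 4: CUC (Leu) → GUC (Val) — missense.
Codon 5: GAC (Asp) → GGC (Gly) — missense.
Codon 6: AGG (Arg) → AGA (Arg) — synonymous.
Synonymous: 1 of 6.

1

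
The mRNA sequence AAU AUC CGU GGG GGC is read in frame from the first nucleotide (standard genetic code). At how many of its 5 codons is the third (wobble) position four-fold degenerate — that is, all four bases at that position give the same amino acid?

3

Codon 1 AAU (Asn): third position 2-fold.
Codon 2 AUC (Ile): third position 3-fold.
Codon 3 CGU (Arg): third position 4-fold.
Codon 4 GGG (Gly): third position 4-fold.
Codon 5 GGC (Gly): third position 4-fold.
Four-fold degenerate third positions: 3.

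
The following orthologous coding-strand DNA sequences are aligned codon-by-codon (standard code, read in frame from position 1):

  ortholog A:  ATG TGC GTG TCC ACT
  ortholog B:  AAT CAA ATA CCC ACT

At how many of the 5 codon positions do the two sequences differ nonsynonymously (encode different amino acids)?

Codon 1: ATG Met / AAT Asn — nonsynonymous.
Codon 2: TGC Cys / CAA Gln — nonsynonymous.
Codon 3: GTG Val / ATA Ile — nonsynonymous.
Codon 4: TCC Ser / CCC Pro — nonsynonymous.
Codon 5: ACT Thr / ACT Thr — identical.
Nonsynonymous differences: 4.

4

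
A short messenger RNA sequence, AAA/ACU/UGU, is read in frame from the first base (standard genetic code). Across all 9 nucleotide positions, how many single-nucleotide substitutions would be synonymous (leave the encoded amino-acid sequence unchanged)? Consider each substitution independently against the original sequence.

Codon 1 (AAA, Lys): 1 synonymous substitution.
Codon 2 (ACU, Thr): 3 synonymous substitutions.
Codon 3 (UGU, Cys): 1 synonymous substitution.
Total: 1 + 3 + 1 = 5.

5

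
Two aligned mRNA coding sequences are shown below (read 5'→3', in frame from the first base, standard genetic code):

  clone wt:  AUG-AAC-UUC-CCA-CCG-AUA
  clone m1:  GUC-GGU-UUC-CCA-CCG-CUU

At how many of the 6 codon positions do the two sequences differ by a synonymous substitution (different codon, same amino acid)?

0

Codon 1: AUG Met / GUC Val — nonsynonymous.
Codon 2: AAC Asn / GGU Gly — nonsynonymous.
Codon 3: UUC Phe / UUC Phe — identical.
Codon 4: CCA Pro / CCA Pro — identical.
Codon 5: CCG Pro / CCG Pro — identical.
Codon 6: AUA Ile / CUU Leu — nonsynonymous.
Synonymous differences: 0.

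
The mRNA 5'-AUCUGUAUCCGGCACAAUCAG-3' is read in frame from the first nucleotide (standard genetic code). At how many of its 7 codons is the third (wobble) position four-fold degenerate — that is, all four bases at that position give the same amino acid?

Codon 1 AUC (Ile): third position 3-fold.
Codon 2 UGU (Cys): third position 2-fold.
Codon 3 AUC (Ile): third position 3-fold.
Codon 4 CGG (Arg): third position 4-fold.
Codon 5 CAC (His): third position 2-fold.
Codon 6 AAU (Asn): third position 2-fold.
Codon 7 CAG (Gln): third position 2-fold.
Four-fold degenerate third positions: 1.

1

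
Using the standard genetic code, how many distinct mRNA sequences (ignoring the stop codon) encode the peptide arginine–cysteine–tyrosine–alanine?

96

Arg: 6 codons.
Cys: 2 codons.
Tyr: 2 codons.
Ala: 4 codons.
6 × 2 × 2 × 4 = 96.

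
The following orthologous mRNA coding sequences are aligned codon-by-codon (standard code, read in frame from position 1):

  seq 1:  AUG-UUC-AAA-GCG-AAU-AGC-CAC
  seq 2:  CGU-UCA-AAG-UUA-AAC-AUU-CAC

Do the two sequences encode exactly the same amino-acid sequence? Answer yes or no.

no

Codon 1: AUG Met / CGU Arg — nonsynonymous.
Codon 2: UUC Phe / UCA Ser — nonsynonymous.
Codon 3: AAA Lys / AAG Lys — synonymous.
Codon 4: GCG Ala / UUA Leu — nonsynonymous.
Codon 5: AAU Asn / AAC Asn — synonymous.
Codon 6: AGC Ser / AUU Ile — nonsynonymous.
Codon 7: CAC His / CAC His — identical.
Nonsynonymous differences: 4 → different protein.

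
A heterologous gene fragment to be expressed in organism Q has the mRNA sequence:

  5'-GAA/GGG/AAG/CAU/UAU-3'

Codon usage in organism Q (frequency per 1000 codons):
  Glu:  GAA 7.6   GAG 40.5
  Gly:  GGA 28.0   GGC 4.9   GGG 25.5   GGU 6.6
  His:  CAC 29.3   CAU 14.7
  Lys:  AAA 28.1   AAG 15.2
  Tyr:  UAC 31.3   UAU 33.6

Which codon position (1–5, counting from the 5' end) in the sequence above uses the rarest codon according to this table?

Codon 1 GAA (Glu): 7.6 per 1000.
Codon 2 GGG (Gly): 25.5 per 1000.
Codon 3 AAG (Lys): 15.2 per 1000.
Codon 4 CAU (His): 14.7 per 1000.
Codon 5 UAU (Tyr): 33.6 per 1000.
Lowest frequency is 7.6 at codon 1.

1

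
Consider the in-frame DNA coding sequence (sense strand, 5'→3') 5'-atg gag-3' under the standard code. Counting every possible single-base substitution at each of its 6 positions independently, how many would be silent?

1

Codon 1 (ATG, Met): 0 synonymous substitutions.
Codon 2 (GAG, Glu): 1 synonymous substitution.
Total: 0 + 1 = 1.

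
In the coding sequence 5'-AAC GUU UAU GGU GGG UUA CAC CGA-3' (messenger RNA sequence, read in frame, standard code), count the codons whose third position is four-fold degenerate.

Codon 1 AAC (Asn): third position 2-fold.
Codon 2 GUU (Val): third position 4-fold.
Codon 3 UAU (Tyr): third position 2-fold.
Codon 4 GGU (Gly): third position 4-fold.
Codon 5 GGG (Gly): third position 4-fold.
Codon 6 UUA (Leu): third position 2-fold.
Codon 7 CAC (His): third position 2-fold.
Codon 8 CGA (Arg): third position 4-fold.
Four-fold degenerate third positions: 4.

4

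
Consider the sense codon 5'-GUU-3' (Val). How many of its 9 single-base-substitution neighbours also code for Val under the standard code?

3

Position 1: none → 0 synonymous.
Position 2: none → 0 synonymous.
Position 3: GUC, GUA, GUG → 3 synonymous.
Total: 0 + 0 + 3 = 3.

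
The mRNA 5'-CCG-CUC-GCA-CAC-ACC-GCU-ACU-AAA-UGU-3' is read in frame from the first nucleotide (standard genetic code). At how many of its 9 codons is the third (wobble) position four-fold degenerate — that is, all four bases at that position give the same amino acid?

6

Codon 1 CCG (Pro): third position 4-fold.
Codon 2 CUC (Leu): third position 4-fold.
Codon 3 GCA (Ala): third position 4-fold.
Codon 4 CAC (His): third position 2-fold.
Codon 5 ACC (Thr): third position 4-fold.
Codon 6 GCU (Ala): third position 4-fold.
Codon 7 ACU (Thr): third position 4-fold.
Codon 8 AAA (Lys): third position 2-fold.
Codon 9 UGU (Cys): third position 2-fold.
Four-fold degenerate third positions: 6.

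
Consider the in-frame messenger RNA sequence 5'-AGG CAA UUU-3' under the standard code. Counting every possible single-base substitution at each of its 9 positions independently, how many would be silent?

4

Codon 1 (AGG, Arg): 2 synonymous substitutions.
Codon 2 (CAA, Gln): 1 synonymous substitution.
Codon 3 (UUU, Phe): 1 synonymous substitution.
Total: 2 + 1 + 1 = 4.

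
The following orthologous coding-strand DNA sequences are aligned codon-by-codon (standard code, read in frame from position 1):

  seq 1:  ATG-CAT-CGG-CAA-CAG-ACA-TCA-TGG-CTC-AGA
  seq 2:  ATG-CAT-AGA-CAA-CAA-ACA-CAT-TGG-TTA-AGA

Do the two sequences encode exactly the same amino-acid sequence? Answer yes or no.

Codon 1: ATG Met / ATG Met — identical.
Codon 2: CAT His / CAT His — identical.
Codon 3: CGG Arg / AGA Arg — synonymous.
Codon 4: CAA Gln / CAA Gln — identical.
Codon 5: CAG Gln / CAA Gln — synonymous.
Codon 6: ACA Thr / ACA Thr — identical.
Codon 7: TCA Ser / CAT His — nonsynonymous.
Codon 8: TGG Trp / TGG Trp — identical.
Codon 9: CTC Leu / TTA Leu — synonymous.
Codon 10: AGA Arg / AGA Arg — identical.
Nonsynonymous differences: 1 → different protein.

no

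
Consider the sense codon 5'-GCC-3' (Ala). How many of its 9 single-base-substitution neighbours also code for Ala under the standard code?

3

Position 1: none → 0 synonymous.
Position 2: none → 0 synonymous.
Position 3: GCU, GCA, GCG → 3 synonymous.
Total: 0 + 0 + 3 = 3.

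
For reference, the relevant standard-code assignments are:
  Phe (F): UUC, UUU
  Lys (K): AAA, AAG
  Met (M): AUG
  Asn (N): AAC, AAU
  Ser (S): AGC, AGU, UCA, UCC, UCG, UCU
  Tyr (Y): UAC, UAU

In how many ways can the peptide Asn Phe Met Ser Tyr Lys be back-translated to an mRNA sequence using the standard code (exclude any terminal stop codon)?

96

Asn: 2 codons.
Phe: 2 codons.
Met: 1 codon.
Ser: 6 codons.
Tyr: 2 codons.
Lys: 2 codons.
2 × 2 × 1 × 6 × 2 × 2 = 96.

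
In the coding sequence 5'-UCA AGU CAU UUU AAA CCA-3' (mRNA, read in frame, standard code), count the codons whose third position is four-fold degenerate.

Codon 1 UCA (Ser): third position 4-fold.
Codon 2 AGU (Ser): third position 2-fold.
Codon 3 CAU (His): third position 2-fold.
Codon 4 UUU (Phe): third position 2-fold.
Codon 5 AAA (Lys): third position 2-fold.
Codon 6 CCA (Pro): third position 4-fold.
Four-fold degenerate third positions: 2.

2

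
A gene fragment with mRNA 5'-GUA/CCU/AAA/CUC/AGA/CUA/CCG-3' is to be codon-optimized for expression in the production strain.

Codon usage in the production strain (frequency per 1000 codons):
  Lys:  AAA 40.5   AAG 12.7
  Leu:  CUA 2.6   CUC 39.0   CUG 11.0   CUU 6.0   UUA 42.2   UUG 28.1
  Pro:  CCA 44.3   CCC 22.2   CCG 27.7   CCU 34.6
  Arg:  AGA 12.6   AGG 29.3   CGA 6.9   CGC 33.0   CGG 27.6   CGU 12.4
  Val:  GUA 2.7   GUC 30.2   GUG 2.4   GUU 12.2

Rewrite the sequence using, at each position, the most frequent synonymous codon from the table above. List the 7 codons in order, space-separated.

Codon 1 (Val): best is GUC at 30.2.
Codon 2 (Pro): best is CCA at 44.3.
Codon 3 (Lys): best is AAA at 40.5.
Codon 4 (Leu): best is UUA at 42.2.
Codon 5 (Arg): best is CGC at 33.0.
Codon 6 (Leu): best is UUA at 42.2.
Codon 7 (Pro): best is CCA at 44.3.

GUC CCA AAA UUA CGC UUA CCA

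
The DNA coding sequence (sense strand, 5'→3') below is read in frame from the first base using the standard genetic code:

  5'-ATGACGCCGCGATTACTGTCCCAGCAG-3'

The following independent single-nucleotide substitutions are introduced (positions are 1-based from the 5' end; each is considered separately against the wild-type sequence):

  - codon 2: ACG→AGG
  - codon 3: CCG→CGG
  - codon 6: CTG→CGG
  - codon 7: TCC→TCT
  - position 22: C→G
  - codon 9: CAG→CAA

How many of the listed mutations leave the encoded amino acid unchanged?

2

Codon 2: ACG (Thr) → AGG (Arg) — missense.
Codon 3: CCG (Pro) → CGG (Arg) — missense.
Codon 6: CTG (Leu) → CGG (Arg) — missense.
Codon 7: TCC (Ser) → TCT (Ser) — synonymous.
Codon 8: CAG (Gln) → GAG (Glu) — missense.
Codon 9: CAG (Gln) → CAA (Gln) — synonymous.
Synonymous: 2 of 6.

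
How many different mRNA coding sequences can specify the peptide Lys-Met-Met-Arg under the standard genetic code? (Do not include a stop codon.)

12

Lys: 2 codons.
Met: 1 codon.
Met: 1 codon.
Arg: 6 codons.
2 × 1 × 1 × 6 = 12.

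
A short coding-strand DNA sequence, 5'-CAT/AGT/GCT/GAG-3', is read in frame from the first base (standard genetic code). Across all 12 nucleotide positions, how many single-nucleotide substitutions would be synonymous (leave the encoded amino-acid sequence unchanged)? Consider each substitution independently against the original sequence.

Codon 1 (CAT, His): 1 synonymous substitution.
Codon 2 (AGT, Ser): 1 synonymous substitution.
Codon 3 (GCT, Ala): 3 synonymous substitutions.
Codon 4 (GAG, Glu): 1 synonymous substitution.
Total: 1 + 1 + 3 + 1 = 6.

6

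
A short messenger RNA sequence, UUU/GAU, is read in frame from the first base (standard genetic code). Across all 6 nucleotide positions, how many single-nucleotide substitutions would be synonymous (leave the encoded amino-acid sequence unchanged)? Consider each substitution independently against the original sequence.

2

Codon 1 (UUU, Phe): 1 synonymous substitution.
Codon 2 (GAU, Asp): 1 synonymous substitution.
Total: 1 + 1 = 2.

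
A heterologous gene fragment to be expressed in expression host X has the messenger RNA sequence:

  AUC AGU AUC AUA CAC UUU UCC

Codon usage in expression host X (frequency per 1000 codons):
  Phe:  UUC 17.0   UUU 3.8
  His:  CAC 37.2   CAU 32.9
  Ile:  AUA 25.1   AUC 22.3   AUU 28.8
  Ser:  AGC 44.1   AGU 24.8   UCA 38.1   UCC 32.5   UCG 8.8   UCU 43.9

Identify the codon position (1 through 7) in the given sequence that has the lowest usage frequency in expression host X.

Codon 1 AUC (Ile): 22.3 per 1000.
Codon 2 AGU (Ser): 24.8 per 1000.
Codon 3 AUC (Ile): 22.3 per 1000.
Codon 4 AUA (Ile): 25.1 per 1000.
Codon 5 CAC (His): 37.2 per 1000.
Codon 6 UUU (Phe): 3.8 per 1000.
Codon 7 UCC (Ser): 32.5 per 1000.
Lowest frequency is 3.8 at codon 6.

6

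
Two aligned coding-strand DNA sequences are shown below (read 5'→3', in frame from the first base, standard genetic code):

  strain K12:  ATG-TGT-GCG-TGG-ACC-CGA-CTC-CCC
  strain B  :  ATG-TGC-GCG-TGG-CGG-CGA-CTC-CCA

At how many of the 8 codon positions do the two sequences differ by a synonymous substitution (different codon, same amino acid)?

Codon 1: ATG Met / ATG Met — identical.
Codon 2: TGT Cys / TGC Cys — synonymous.
Codon 3: GCG Ala / GCG Ala — identical.
Codon 4: TGG Trp / TGG Trp — identical.
Codon 5: ACC Thr / CGG Arg — nonsynonymous.
Codon 6: CGA Arg / CGA Arg — identical.
Codon 7: CTC Leu / CTC Leu — identical.
Codon 8: CCC Pro / CCA Pro — synonymous.
Synonymous differences: 2.

2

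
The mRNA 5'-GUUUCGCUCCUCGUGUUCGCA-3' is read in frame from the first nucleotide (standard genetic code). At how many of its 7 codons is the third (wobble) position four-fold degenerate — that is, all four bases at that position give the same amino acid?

6

Codon 1 GUU (Val): third position 4-fold.
Codon 2 UCG (Ser): third position 4-fold.
Codon 3 CUC (Leu): third position 4-fold.
Codon 4 CUC (Leu): third position 4-fold.
Codon 5 GUG (Val): third position 4-fold.
Codon 6 UUC (Phe): third position 2-fold.
Codon 7 GCA (Ala): third position 4-fold.
Four-fold degenerate third positions: 6.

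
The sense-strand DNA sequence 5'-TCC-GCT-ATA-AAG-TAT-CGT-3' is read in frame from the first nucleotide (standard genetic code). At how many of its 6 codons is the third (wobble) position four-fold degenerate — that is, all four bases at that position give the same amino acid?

3

Codon 1 TCC (Ser): third position 4-fold.
Codon 2 GCT (Ala): third position 4-fold.
Codon 3 ATA (Ile): third position 3-fold.
Codon 4 AAG (Lys): third position 2-fold.
Codon 5 TAT (Tyr): third position 2-fold.
Codon 6 CGT (Arg): third position 4-fold.
Four-fold degenerate third positions: 3.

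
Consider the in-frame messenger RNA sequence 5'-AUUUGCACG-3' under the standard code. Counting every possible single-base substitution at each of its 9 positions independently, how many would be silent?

6

Codon 1 (AUU, Ile): 2 synonymous substitutions.
Codon 2 (UGC, Cys): 1 synonymous substitution.
Codon 3 (ACG, Thr): 3 synonymous substitutions.
Total: 2 + 1 + 3 = 6.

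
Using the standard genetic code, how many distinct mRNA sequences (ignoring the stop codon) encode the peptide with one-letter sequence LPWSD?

288

Leu: 6 codons.
Pro: 4 codons.
Trp: 1 codon.
Ser: 6 codons.
Asp: 2 codons.
6 × 4 × 1 × 6 × 2 = 288.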